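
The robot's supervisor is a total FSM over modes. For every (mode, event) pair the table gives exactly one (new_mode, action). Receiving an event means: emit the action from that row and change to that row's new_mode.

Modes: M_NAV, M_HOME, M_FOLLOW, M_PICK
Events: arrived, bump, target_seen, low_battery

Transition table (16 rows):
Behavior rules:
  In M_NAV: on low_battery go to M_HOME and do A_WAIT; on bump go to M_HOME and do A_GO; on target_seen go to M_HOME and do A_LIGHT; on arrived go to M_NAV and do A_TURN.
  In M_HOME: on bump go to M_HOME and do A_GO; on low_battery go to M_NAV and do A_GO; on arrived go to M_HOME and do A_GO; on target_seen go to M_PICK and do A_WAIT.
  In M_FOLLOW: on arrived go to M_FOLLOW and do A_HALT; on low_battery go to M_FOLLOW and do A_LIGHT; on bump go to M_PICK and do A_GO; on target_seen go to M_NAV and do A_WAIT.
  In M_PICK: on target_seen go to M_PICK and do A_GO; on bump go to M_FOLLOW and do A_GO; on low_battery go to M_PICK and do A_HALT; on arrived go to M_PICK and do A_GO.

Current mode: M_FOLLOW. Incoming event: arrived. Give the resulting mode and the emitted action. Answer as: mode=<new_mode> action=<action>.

mode=M_FOLLOW action=A_HALT

current mode = M_FOLLOW; filter table to that mode:
  (M_FOLLOW, arrived) → (M_FOLLOW, A_HALT)  ← event matches
  (M_FOLLOW, low_battery) → (M_FOLLOW, A_LIGHT)
  (M_FOLLOW, bump) → (M_PICK, A_GO)
  (M_FOLLOW, target_seen) → (M_NAV, A_WAIT)
event = arrived selects (M_FOLLOW, A_HALT)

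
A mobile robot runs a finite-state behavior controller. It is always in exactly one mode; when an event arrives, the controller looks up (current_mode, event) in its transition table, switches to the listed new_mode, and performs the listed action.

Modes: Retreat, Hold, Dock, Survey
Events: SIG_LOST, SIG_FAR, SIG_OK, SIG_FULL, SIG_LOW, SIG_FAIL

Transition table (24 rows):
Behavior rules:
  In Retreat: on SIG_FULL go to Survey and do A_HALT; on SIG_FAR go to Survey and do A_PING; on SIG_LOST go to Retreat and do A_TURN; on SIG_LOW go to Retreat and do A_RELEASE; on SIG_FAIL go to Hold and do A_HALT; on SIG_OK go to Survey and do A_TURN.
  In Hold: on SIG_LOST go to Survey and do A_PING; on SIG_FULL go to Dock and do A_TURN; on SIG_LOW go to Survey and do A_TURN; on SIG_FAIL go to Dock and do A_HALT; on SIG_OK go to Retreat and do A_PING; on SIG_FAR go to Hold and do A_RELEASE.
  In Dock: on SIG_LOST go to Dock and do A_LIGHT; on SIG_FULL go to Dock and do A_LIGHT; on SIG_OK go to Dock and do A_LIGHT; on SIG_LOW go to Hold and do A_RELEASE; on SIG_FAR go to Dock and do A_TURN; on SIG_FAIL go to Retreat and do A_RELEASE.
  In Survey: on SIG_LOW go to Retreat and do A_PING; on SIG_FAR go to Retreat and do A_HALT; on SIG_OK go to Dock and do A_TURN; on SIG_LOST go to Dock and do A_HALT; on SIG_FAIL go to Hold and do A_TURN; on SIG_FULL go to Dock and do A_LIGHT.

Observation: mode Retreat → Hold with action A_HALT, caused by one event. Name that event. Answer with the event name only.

try SIG_LOST: (Retreat, SIG_LOST) → (Retreat, A_TURN)
try SIG_FAR: (Retreat, SIG_FAR) → (Survey, A_PING)
try SIG_OK: (Retreat, SIG_OK) → (Survey, A_TURN)
try SIG_FULL: (Retreat, SIG_FULL) → (Survey, A_HALT)
try SIG_LOW: (Retreat, SIG_LOW) → (Retreat, A_RELEASE)
try SIG_FAIL: (Retreat, SIG_FAIL) → (Hold, A_HALT)  ← matches

SIG_FAIL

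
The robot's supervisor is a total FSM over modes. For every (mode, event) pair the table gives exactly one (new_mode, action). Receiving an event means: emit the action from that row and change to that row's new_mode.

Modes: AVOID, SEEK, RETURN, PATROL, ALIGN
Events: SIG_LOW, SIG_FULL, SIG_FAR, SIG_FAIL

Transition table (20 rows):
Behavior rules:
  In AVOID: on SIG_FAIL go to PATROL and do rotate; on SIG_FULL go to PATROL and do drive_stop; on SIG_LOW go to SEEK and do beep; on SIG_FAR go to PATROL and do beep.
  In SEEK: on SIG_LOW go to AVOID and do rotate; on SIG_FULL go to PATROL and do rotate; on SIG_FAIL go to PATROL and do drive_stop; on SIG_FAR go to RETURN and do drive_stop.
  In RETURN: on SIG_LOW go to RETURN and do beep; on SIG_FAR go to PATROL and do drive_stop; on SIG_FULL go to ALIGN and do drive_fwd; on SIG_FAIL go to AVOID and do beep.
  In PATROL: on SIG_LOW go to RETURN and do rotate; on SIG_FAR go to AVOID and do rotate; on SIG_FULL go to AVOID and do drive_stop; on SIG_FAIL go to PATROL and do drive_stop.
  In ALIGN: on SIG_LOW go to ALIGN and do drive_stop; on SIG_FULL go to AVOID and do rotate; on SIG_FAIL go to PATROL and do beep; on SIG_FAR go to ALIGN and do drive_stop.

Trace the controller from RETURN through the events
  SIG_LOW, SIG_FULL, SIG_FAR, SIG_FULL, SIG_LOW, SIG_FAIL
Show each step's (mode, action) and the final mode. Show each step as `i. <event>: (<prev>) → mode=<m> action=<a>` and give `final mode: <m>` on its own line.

final mode: PATROL

1. SIG_LOW: (RETURN) → mode=RETURN action=beep
2. SIG_FULL: (RETURN) → mode=ALIGN action=drive_fwd
3. SIG_FAR: (ALIGN) → mode=ALIGN action=drive_stop
4. SIG_FULL: (ALIGN) → mode=AVOID action=rotate
5. SIG_LOW: (AVOID) → mode=SEEK action=beep
6. SIG_FAIL: (SEEK) → mode=PATROL action=drive_stop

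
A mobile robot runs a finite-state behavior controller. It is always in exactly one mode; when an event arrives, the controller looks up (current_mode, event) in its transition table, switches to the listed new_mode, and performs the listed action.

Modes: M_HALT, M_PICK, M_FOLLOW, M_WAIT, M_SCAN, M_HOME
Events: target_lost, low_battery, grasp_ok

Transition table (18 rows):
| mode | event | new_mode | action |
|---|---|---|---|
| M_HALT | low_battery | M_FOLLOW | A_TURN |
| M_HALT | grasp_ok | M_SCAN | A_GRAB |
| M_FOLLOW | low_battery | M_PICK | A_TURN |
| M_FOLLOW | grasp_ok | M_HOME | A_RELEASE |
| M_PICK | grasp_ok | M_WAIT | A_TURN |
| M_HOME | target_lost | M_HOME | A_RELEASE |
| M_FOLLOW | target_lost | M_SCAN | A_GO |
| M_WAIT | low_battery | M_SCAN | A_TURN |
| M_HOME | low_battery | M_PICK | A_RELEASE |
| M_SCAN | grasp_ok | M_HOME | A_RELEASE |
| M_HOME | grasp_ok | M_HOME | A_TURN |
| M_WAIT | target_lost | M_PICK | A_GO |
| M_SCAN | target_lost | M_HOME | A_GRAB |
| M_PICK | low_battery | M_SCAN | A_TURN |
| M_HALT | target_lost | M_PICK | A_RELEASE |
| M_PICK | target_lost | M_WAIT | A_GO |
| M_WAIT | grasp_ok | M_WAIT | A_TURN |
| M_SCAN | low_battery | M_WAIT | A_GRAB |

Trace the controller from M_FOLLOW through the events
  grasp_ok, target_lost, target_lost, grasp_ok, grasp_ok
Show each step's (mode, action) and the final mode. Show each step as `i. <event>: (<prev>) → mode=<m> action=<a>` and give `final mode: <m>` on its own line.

final mode: M_HOME

1. grasp_ok: (M_FOLLOW) → mode=M_HOME action=A_RELEASE
2. target_lost: (M_HOME) → mode=M_HOME action=A_RELEASE
3. target_lost: (M_HOME) → mode=M_HOME action=A_RELEASE
4. grasp_ok: (M_HOME) → mode=M_HOME action=A_TURN
5. grasp_ok: (M_HOME) → mode=M_HOME action=A_TURN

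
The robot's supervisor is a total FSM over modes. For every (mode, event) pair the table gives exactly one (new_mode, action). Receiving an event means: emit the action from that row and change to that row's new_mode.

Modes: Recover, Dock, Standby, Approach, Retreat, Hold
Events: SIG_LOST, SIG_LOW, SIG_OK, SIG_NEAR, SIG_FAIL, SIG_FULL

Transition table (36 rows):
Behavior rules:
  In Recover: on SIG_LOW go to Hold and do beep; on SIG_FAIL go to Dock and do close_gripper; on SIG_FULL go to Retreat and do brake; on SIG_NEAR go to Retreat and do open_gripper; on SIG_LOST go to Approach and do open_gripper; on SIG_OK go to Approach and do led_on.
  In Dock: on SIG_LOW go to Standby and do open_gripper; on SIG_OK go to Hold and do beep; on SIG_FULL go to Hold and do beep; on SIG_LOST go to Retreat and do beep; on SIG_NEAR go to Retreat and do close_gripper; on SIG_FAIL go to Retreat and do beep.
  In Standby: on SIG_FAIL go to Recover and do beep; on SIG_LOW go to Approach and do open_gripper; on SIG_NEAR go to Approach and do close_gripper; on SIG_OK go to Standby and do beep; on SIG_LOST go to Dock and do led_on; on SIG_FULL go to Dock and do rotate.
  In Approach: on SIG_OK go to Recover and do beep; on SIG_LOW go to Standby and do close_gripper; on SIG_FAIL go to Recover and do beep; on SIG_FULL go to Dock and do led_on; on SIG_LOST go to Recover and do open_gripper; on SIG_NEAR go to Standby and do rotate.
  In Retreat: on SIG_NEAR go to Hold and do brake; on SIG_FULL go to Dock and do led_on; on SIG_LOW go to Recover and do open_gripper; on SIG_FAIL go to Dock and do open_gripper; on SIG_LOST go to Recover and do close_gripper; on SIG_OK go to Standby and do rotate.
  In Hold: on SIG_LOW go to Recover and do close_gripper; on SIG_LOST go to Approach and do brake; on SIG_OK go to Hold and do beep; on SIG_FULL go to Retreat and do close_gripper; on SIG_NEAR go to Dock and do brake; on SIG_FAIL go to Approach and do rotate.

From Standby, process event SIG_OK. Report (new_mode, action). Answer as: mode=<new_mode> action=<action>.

mode=Standby action=beep

current mode = Standby; filter table to that mode:
  (Standby, SIG_FAIL) → (Recover, beep)
  (Standby, SIG_LOW) → (Approach, open_gripper)
  (Standby, SIG_NEAR) → (Approach, close_gripper)
  (Standby, SIG_OK) → (Standby, beep)  ← event matches
  (Standby, SIG_LOST) → (Dock, led_on)
  (Standby, SIG_FULL) → (Dock, rotate)
event = SIG_OK selects (Standby, beep)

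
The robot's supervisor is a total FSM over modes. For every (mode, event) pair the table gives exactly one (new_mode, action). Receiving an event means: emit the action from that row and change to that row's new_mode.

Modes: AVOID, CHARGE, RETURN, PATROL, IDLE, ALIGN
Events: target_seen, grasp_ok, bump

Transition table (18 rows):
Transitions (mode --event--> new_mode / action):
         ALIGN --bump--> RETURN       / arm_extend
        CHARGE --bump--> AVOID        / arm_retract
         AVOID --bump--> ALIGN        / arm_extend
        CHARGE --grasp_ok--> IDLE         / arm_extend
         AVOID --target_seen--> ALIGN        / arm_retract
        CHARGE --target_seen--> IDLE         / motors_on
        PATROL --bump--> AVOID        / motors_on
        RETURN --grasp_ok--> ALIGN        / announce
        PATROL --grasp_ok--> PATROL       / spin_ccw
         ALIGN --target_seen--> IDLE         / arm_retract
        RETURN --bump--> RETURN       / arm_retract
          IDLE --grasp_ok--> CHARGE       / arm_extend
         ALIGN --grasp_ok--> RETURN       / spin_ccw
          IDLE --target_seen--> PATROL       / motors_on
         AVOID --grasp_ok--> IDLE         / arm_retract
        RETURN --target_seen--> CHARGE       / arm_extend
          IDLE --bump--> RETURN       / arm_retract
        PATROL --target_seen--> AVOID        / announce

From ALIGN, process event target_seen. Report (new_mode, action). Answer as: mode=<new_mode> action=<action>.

current mode = ALIGN; filter table to that mode:
  (ALIGN, bump) → (RETURN, arm_extend)
  (ALIGN, target_seen) → (IDLE, arm_retract)  ← event matches
  (ALIGN, grasp_ok) → (RETURN, spin_ccw)
event = target_seen selects (IDLE, arm_retract)

mode=IDLE action=arm_retract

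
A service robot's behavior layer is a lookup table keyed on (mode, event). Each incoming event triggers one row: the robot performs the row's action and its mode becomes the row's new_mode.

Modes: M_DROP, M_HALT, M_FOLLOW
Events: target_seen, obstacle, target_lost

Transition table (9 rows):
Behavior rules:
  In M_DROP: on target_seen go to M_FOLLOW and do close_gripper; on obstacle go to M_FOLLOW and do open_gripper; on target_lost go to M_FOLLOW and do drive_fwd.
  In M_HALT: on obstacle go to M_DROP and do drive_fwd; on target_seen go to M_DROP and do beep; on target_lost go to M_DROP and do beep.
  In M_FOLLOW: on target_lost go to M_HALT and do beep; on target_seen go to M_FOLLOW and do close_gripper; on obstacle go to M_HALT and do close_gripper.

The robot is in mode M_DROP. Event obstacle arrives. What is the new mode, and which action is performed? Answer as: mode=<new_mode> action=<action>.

current mode = M_DROP; filter table to that mode:
  (M_DROP, target_seen) → (M_FOLLOW, close_gripper)
  (M_DROP, obstacle) → (M_FOLLOW, open_gripper)  ← event matches
  (M_DROP, target_lost) → (M_FOLLOW, drive_fwd)
event = obstacle selects (M_FOLLOW, open_gripper)

mode=M_FOLLOW action=open_gripper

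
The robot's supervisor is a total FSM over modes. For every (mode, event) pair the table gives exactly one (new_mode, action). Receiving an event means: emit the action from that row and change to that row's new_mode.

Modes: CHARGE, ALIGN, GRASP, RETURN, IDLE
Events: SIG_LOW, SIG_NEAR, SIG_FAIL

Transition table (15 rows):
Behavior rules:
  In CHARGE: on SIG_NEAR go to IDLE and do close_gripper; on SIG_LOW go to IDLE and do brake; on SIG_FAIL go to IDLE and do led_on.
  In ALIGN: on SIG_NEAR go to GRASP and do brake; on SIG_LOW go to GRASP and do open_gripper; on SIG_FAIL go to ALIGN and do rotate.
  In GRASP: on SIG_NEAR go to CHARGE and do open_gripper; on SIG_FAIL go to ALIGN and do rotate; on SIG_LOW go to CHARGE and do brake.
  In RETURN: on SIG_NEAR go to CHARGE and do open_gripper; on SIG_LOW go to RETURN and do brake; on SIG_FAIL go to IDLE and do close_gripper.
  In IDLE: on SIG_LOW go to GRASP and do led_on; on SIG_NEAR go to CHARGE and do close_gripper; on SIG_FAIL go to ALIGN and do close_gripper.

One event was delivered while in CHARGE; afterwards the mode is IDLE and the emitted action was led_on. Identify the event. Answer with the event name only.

try SIG_LOW: (CHARGE, SIG_LOW) → (IDLE, brake)
try SIG_NEAR: (CHARGE, SIG_NEAR) → (IDLE, close_gripper)
try SIG_FAIL: (CHARGE, SIG_FAIL) → (IDLE, led_on)  ← matches

SIG_FAIL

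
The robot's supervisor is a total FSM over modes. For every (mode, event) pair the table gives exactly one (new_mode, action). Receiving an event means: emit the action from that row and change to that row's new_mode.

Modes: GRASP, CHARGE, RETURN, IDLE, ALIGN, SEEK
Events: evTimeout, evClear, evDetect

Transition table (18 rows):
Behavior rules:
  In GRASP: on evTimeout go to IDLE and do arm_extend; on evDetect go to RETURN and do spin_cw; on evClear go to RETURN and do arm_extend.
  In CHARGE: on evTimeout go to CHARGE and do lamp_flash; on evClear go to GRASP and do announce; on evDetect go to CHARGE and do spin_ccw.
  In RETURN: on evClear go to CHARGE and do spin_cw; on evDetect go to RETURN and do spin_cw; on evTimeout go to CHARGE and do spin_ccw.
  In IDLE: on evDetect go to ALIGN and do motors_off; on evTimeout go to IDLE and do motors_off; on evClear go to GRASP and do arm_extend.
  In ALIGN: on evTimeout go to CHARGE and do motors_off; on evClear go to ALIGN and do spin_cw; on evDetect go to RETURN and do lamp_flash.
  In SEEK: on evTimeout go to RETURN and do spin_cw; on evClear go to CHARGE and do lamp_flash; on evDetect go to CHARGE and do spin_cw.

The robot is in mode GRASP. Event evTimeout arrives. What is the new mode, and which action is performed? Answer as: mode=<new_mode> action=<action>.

mode=IDLE action=arm_extend

current mode = GRASP; filter table to that mode:
  (GRASP, evTimeout) → (IDLE, arm_extend)  ← event matches
  (GRASP, evDetect) → (RETURN, spin_cw)
  (GRASP, evClear) → (RETURN, arm_extend)
event = evTimeout selects (IDLE, arm_extend)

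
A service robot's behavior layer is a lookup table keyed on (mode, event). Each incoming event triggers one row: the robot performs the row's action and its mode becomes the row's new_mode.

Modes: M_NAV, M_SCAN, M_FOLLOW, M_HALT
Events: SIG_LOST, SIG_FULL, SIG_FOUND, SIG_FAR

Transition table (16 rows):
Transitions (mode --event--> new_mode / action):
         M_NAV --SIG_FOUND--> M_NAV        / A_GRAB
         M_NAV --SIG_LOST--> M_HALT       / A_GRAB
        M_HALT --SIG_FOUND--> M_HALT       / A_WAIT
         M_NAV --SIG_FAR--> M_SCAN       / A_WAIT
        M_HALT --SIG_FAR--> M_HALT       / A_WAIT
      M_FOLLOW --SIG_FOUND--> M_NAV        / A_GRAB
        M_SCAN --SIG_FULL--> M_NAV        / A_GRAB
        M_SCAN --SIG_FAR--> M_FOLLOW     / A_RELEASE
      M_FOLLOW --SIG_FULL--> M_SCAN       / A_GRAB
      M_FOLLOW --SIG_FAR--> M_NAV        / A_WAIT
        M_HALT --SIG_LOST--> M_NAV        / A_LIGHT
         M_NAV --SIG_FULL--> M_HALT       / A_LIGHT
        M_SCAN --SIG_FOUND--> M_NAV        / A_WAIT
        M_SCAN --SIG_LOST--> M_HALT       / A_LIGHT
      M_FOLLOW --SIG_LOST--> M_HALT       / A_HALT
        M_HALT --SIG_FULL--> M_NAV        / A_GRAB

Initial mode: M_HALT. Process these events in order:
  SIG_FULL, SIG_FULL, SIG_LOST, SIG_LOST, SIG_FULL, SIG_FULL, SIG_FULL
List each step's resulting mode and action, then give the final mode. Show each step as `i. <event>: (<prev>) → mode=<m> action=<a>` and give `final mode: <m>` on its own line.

final mode: M_NAV

1. SIG_FULL: (M_HALT) → mode=M_NAV action=A_GRAB
2. SIG_FULL: (M_NAV) → mode=M_HALT action=A_LIGHT
3. SIG_LOST: (M_HALT) → mode=M_NAV action=A_LIGHT
4. SIG_LOST: (M_NAV) → mode=M_HALT action=A_GRAB
5. SIG_FULL: (M_HALT) → mode=M_NAV action=A_GRAB
6. SIG_FULL: (M_NAV) → mode=M_HALT action=A_LIGHT
7. SIG_FULL: (M_HALT) → mode=M_NAV action=A_GRAB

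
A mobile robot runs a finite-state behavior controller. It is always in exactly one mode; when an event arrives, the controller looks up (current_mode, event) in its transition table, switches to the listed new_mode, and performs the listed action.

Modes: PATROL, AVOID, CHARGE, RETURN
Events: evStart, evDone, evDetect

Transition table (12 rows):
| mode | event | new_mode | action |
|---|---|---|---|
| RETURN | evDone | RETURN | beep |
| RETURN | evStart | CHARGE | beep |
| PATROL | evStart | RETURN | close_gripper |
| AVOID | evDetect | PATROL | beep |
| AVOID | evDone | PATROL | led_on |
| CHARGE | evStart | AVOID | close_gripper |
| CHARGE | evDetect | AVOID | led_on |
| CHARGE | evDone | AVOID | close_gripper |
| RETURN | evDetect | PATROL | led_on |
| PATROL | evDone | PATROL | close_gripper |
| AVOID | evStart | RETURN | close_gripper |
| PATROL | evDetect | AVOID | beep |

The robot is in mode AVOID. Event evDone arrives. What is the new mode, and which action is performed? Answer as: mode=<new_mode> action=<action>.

current mode = AVOID; filter table to that mode:
  (AVOID, evDetect) → (PATROL, beep)
  (AVOID, evDone) → (PATROL, led_on)  ← event matches
  (AVOID, evStart) → (RETURN, close_gripper)
event = evDone selects (PATROL, led_on)

mode=PATROL action=led_on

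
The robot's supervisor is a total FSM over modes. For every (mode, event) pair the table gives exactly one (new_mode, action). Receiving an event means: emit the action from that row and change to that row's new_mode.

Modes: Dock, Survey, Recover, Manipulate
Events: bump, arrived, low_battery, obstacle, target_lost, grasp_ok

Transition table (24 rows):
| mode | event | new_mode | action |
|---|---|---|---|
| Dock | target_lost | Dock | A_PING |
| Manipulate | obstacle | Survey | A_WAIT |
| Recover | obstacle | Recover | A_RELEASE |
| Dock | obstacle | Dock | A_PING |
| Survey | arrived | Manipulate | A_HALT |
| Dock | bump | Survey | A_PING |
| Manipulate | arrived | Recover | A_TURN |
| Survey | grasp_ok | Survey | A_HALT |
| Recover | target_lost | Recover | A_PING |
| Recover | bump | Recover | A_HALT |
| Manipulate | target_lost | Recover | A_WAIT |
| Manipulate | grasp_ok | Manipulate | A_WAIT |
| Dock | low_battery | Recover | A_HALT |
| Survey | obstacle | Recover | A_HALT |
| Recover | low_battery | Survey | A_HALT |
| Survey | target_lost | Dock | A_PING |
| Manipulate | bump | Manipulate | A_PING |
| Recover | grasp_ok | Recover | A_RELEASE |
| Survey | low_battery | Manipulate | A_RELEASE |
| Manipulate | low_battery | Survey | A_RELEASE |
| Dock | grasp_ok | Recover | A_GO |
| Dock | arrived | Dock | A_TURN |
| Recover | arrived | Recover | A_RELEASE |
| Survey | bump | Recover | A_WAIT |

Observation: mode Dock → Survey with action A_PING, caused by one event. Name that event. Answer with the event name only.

bump

try bump: (Dock, bump) → (Survey, A_PING)  ← matches
try arrived: (Dock, arrived) → (Dock, A_TURN)
try low_battery: (Dock, low_battery) → (Recover, A_HALT)
try obstacle: (Dock, obstacle) → (Dock, A_PING)
try target_lost: (Dock, target_lost) → (Dock, A_PING)
try grasp_ok: (Dock, grasp_ok) → (Recover, A_GO)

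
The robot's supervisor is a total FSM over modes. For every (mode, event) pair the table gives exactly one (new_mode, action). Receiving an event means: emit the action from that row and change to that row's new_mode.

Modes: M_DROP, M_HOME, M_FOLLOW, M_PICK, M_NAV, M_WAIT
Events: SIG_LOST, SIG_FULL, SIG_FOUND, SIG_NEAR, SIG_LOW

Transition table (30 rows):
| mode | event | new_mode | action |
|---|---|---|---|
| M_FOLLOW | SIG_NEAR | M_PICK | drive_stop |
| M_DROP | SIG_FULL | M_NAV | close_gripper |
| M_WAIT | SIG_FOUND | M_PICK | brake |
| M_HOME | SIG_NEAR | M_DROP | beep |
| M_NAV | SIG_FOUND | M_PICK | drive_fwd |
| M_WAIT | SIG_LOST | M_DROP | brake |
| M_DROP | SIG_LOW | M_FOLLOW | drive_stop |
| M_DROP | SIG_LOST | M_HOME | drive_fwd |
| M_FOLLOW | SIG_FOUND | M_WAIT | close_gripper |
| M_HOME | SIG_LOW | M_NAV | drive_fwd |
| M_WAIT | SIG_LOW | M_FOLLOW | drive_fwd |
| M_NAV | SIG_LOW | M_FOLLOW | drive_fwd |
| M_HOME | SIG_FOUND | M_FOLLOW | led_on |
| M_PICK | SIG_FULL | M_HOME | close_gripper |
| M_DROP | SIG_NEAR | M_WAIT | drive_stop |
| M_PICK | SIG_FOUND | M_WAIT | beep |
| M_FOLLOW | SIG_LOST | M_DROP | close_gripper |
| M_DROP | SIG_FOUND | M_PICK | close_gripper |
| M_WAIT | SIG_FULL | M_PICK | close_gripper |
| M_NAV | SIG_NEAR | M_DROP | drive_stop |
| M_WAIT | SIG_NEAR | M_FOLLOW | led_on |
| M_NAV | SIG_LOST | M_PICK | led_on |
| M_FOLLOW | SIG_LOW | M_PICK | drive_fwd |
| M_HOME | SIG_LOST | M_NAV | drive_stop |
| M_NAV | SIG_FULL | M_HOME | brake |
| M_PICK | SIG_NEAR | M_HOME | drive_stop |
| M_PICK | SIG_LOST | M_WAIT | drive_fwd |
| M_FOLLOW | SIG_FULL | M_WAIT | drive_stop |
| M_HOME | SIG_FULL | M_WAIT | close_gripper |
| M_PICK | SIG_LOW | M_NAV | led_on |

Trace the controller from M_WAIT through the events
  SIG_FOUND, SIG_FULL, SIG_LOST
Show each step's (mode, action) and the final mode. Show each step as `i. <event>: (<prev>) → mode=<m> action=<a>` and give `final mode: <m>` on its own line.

final mode: M_NAV

1. SIG_FOUND: (M_WAIT) → mode=M_PICK action=brake
2. SIG_FULL: (M_PICK) → mode=M_HOME action=close_gripper
3. SIG_LOST: (M_HOME) → mode=M_NAV action=drive_stop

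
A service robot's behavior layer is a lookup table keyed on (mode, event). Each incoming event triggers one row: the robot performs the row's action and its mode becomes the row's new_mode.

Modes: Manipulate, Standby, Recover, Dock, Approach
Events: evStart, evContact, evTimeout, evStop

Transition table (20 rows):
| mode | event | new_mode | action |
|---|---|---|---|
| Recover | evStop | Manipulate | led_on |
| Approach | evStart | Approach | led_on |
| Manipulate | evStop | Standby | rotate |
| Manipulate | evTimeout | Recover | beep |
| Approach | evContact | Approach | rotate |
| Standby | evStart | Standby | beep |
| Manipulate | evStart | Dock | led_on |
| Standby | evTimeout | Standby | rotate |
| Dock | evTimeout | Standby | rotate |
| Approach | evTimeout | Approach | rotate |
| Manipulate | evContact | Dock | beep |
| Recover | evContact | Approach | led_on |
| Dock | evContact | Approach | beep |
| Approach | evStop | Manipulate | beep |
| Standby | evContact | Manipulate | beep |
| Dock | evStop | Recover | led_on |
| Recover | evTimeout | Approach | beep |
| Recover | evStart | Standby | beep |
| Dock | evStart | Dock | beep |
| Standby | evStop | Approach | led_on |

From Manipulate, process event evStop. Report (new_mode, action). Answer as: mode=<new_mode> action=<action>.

current mode = Manipulate; filter table to that mode:
  (Manipulate, evStop) → (Standby, rotate)  ← event matches
  (Manipulate, evTimeout) → (Recover, beep)
  (Manipulate, evStart) → (Dock, led_on)
  (Manipulate, evContact) → (Dock, beep)
event = evStop selects (Standby, rotate)

mode=Standby action=rotate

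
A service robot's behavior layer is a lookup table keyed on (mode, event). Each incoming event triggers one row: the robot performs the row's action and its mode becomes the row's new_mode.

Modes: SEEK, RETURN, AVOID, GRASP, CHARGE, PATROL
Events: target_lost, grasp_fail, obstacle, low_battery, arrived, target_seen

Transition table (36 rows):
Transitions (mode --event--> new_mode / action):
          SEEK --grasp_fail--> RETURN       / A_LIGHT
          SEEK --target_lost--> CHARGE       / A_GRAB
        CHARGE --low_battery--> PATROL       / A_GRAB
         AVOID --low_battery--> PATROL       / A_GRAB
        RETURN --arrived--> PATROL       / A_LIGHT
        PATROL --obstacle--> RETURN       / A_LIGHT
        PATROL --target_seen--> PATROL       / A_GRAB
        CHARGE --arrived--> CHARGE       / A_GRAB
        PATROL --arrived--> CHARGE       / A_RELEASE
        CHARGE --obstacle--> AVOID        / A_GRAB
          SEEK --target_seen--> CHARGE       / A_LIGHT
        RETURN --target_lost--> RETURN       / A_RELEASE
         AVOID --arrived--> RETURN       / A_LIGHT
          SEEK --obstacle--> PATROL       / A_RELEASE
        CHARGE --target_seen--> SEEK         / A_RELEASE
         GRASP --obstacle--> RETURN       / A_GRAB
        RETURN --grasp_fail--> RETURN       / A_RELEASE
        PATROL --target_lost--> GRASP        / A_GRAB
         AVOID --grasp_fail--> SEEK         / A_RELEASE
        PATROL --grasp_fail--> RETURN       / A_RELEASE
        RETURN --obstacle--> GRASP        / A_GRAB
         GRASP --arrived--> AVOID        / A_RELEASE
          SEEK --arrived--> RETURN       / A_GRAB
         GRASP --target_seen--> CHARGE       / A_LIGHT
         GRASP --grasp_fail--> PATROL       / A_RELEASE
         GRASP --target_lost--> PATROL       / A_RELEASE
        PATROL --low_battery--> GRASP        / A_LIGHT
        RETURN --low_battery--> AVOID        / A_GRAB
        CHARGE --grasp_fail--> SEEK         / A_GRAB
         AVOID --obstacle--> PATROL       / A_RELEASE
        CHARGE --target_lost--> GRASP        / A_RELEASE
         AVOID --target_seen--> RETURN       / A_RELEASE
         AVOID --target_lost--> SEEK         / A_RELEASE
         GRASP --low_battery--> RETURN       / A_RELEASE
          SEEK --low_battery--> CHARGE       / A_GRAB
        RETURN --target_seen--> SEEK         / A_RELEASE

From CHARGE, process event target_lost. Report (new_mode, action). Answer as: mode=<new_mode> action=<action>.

mode=GRASP action=A_RELEASE

current mode = CHARGE; filter table to that mode:
  (CHARGE, low_battery) → (PATROL, A_GRAB)
  (CHARGE, arrived) → (CHARGE, A_GRAB)
  (CHARGE, obstacle) → (AVOID, A_GRAB)
  (CHARGE, target_seen) → (SEEK, A_RELEASE)
  (CHARGE, grasp_fail) → (SEEK, A_GRAB)
  (CHARGE, target_lost) → (GRASP, A_RELEASE)  ← event matches
event = target_lost selects (GRASP, A_RELEASE)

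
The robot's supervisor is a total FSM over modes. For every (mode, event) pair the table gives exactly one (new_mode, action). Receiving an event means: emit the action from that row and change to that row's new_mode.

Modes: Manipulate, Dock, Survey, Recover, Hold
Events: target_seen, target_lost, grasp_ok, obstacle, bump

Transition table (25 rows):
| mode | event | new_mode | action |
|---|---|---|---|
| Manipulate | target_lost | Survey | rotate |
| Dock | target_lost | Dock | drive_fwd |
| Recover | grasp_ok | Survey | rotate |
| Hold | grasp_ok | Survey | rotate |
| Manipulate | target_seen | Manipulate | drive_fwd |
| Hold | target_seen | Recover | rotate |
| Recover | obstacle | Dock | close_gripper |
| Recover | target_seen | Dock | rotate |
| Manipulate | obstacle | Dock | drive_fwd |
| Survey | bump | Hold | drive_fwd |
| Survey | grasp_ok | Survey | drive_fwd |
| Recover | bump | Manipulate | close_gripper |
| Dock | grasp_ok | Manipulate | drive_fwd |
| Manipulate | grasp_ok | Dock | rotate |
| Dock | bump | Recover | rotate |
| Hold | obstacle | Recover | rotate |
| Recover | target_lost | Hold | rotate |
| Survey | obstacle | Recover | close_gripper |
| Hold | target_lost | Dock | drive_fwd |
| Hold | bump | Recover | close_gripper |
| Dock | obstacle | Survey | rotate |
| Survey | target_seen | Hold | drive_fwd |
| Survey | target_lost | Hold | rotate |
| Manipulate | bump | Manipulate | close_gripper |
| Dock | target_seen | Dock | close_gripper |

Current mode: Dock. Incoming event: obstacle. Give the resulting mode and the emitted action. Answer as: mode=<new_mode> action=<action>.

current mode = Dock; filter table to that mode:
  (Dock, target_lost) → (Dock, drive_fwd)
  (Dock, grasp_ok) → (Manipulate, drive_fwd)
  (Dock, bump) → (Recover, rotate)
  (Dock, obstacle) → (Survey, rotate)  ← event matches
  (Dock, target_seen) → (Dock, close_gripper)
event = obstacle selects (Survey, rotate)

mode=Survey action=rotate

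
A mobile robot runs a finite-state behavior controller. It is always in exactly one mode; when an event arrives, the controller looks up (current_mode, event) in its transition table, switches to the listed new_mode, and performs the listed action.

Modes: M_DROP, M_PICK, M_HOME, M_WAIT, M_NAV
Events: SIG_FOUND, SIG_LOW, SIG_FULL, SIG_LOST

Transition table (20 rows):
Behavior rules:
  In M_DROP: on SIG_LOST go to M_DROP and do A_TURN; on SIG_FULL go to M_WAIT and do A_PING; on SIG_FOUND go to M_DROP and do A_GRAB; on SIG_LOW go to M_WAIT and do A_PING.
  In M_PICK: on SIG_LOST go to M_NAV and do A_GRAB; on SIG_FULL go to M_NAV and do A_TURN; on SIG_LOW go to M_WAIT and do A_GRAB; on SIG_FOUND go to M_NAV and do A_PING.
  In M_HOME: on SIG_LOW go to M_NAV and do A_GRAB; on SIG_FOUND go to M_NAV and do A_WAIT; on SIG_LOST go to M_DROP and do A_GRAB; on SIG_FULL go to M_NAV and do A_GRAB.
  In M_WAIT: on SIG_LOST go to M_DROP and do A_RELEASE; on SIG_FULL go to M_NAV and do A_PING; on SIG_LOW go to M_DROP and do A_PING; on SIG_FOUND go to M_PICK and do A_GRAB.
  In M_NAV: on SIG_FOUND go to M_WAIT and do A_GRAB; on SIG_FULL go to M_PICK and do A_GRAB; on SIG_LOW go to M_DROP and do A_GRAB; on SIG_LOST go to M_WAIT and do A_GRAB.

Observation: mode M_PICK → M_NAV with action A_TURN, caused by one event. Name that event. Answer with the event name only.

SIG_FULL

try SIG_FOUND: (M_PICK, SIG_FOUND) → (M_NAV, A_PING)
try SIG_LOW: (M_PICK, SIG_LOW) → (M_WAIT, A_GRAB)
try SIG_FULL: (M_PICK, SIG_FULL) → (M_NAV, A_TURN)  ← matches
try SIG_LOST: (M_PICK, SIG_LOST) → (M_NAV, A_GRAB)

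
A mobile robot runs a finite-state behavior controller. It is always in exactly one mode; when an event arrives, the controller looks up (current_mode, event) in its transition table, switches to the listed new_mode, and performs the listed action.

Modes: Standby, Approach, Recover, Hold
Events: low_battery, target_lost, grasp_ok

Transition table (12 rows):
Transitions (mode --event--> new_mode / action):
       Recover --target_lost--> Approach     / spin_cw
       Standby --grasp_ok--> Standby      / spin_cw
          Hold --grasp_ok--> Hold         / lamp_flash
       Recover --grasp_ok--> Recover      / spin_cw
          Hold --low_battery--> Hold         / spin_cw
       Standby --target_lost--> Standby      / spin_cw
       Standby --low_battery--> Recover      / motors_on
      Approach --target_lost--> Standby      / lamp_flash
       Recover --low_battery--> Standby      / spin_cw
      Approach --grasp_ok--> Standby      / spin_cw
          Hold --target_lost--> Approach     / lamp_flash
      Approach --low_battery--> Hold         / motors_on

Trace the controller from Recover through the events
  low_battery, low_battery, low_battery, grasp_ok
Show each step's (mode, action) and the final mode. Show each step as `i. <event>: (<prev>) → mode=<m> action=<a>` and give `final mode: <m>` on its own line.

1. low_battery: (Recover) → mode=Standby action=spin_cw
2. low_battery: (Standby) → mode=Recover action=motors_on
3. low_battery: (Recover) → mode=Standby action=spin_cw
4. grasp_ok: (Standby) → mode=Standby action=spin_cw

final mode: Standby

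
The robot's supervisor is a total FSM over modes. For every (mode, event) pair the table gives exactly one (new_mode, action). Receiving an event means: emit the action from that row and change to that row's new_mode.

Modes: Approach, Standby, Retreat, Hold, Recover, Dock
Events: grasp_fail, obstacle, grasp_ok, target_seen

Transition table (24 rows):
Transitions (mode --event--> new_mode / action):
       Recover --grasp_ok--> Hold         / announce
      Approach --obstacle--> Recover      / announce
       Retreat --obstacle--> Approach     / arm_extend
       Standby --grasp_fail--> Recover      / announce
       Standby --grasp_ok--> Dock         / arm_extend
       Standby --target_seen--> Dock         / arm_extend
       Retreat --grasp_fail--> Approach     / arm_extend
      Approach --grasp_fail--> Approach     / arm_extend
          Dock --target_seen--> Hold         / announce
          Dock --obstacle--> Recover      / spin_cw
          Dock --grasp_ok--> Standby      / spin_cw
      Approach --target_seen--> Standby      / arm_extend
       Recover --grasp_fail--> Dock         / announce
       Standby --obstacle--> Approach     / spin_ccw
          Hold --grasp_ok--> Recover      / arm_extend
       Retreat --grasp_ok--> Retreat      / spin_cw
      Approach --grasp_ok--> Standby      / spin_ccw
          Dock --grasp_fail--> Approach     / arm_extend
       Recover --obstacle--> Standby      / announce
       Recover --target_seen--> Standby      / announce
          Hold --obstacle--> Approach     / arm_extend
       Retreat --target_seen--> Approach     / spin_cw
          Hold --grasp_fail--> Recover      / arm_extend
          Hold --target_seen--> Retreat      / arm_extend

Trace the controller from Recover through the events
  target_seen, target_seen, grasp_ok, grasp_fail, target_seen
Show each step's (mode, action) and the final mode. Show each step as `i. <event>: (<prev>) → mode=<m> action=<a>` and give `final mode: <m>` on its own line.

final mode: Standby

1. target_seen: (Recover) → mode=Standby action=announce
2. target_seen: (Standby) → mode=Dock action=arm_extend
3. grasp_ok: (Dock) → mode=Standby action=spin_cw
4. grasp_fail: (Standby) → mode=Recover action=announce
5. target_seen: (Recover) → mode=Standby action=announce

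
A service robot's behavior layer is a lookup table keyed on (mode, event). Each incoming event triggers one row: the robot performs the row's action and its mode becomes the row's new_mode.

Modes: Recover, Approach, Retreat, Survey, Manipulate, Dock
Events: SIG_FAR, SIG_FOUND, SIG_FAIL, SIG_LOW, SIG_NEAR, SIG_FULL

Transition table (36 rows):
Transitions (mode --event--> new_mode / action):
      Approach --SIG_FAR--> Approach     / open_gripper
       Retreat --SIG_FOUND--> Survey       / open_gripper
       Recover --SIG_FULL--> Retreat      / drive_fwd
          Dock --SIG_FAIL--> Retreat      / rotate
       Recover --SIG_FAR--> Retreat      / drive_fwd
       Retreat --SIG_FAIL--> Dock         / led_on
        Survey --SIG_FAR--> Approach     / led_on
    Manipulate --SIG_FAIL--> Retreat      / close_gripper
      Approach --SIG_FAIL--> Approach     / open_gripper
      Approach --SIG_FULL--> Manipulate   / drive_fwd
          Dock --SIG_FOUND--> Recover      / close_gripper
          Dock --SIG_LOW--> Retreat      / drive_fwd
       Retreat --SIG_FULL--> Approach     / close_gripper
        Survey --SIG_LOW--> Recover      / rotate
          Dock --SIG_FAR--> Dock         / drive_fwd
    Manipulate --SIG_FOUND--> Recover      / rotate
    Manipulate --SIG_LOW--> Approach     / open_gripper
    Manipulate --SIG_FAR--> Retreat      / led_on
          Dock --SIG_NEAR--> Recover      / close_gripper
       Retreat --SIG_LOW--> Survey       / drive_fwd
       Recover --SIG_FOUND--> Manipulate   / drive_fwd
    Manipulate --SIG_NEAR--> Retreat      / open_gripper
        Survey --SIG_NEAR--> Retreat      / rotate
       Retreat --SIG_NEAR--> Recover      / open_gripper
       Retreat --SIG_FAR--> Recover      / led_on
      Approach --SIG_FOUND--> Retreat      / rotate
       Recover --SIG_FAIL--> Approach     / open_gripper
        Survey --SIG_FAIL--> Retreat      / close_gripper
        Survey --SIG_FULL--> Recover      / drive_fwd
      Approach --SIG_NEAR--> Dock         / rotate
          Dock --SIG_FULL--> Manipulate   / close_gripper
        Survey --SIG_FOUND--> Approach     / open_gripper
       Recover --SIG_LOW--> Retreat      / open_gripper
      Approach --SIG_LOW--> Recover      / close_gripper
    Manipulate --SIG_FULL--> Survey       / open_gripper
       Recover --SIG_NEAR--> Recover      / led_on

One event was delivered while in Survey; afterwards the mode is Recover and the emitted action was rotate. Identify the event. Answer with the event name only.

try SIG_FAR: (Survey, SIG_FAR) → (Approach, led_on)
try SIG_FOUND: (Survey, SIG_FOUND) → (Approach, open_gripper)
try SIG_FAIL: (Survey, SIG_FAIL) → (Retreat, close_gripper)
try SIG_LOW: (Survey, SIG_LOW) → (Recover, rotate)  ← matches
try SIG_NEAR: (Survey, SIG_NEAR) → (Retreat, rotate)
try SIG_FULL: (Survey, SIG_FULL) → (Recover, drive_fwd)

SIG_LOW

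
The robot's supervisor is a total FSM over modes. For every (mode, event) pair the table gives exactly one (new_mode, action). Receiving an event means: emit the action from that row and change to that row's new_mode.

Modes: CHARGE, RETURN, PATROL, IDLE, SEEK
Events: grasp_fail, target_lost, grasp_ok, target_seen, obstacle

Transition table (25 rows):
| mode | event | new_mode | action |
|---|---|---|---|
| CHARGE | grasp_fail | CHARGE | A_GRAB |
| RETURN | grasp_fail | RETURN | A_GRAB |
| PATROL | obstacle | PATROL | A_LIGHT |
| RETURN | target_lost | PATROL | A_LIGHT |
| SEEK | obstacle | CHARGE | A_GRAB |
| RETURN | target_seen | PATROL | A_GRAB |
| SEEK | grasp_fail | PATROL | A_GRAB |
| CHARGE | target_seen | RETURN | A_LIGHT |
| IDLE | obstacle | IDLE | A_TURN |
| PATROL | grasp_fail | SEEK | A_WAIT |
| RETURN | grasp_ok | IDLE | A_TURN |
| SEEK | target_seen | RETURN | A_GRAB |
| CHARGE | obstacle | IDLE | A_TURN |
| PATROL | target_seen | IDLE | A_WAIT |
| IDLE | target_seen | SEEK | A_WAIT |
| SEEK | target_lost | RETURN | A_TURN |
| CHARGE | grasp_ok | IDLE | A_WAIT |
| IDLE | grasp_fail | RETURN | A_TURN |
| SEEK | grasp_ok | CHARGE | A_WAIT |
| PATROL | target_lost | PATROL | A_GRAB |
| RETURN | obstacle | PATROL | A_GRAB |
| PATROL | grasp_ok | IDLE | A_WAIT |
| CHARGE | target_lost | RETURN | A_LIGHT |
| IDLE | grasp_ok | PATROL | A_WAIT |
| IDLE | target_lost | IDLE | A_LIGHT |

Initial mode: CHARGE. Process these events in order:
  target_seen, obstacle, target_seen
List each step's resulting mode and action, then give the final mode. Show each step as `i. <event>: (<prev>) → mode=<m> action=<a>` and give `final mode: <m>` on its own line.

final mode: IDLE

1. target_seen: (CHARGE) → mode=RETURN action=A_LIGHT
2. obstacle: (RETURN) → mode=PATROL action=A_GRAB
3. target_seen: (PATROL) → mode=IDLE action=A_WAIT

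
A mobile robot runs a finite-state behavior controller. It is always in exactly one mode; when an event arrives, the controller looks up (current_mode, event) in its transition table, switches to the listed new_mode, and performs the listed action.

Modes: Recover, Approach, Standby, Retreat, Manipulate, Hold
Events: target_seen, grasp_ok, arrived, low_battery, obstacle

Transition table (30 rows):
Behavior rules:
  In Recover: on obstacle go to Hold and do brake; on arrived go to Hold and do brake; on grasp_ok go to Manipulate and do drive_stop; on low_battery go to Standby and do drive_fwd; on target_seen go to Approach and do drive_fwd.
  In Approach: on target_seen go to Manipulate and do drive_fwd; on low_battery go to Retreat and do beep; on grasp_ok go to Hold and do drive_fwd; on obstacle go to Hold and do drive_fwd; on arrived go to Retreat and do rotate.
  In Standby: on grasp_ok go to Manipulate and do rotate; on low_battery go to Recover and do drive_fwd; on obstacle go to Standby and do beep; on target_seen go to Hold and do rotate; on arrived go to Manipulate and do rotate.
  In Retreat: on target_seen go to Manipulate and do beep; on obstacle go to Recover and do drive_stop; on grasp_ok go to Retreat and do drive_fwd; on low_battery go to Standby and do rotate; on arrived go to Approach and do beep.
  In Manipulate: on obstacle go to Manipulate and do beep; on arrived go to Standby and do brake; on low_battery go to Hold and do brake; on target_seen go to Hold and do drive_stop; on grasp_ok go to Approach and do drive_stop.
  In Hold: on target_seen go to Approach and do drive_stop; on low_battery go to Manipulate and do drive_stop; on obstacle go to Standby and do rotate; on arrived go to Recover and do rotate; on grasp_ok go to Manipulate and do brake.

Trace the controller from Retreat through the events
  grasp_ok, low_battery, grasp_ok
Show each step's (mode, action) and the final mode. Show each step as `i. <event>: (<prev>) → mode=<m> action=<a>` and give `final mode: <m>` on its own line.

final mode: Manipulate

1. grasp_ok: (Retreat) → mode=Retreat action=drive_fwd
2. low_battery: (Retreat) → mode=Standby action=rotate
3. grasp_ok: (Standby) → mode=Manipulate action=rotate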